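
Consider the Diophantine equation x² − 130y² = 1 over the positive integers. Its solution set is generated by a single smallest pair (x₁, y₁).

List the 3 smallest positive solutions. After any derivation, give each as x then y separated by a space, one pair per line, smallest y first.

6499 570
84474001 7408860
1097993058499 96300361710

√130 → a₀=11, period (2,2,22); ℓ=3 odd so k=5
i=0: a=11 ⇒ p=11, q=1
…
i=4: a=2 ⇒ p=2611, q=229
i=5: a=2 ⇒ p=6499, q=570
fundamental: x₁=6499, y₁=570  (since 42237001 − 130·324900 = 1)
n=2: (6499,570)∘(6499,570) = (6499·6499+130·570·570, 6499·570+570·6499) = (84474001,7408860)
n=3: (84474001,7408860)∘(6499,570) = (6499·84474001+130·570·7408860, 6499·7408860+570·84474001) = (1097993058499,96300361710)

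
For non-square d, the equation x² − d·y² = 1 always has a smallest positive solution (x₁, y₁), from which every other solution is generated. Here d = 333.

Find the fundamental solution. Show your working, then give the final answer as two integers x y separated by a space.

√333 → a₀=18, period (4,36); ℓ=2 even so k=1
step 0: (18, 1)  from 18·(1,0) + (0,1)
step 1: (73, 4)  from 4·(18,1) + (1,0)
→ (73, 4).  Check: 73²=5329, 333·4²=5328, difference 1.

73 4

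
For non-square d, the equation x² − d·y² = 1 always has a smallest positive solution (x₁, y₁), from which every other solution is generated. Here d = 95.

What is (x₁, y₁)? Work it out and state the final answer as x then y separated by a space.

d=95: √d = [9; 1,2,1,18] (ℓ=4, even), read p_3/q_3
a_0=9:  p_0=9·1+0=9,  q_0=9·0+1=1
a_1=1:  p_1=1·9+1=10,  q_1=1·1+0=1
a_2=2:  p_2=2·10+9=29,  q_2=2·1+1=3
a_3=1:  p_3=1·29+10=39,  q_3=1·3+1=4
(x₁, y₁) = (39, 4);  39² − 95·4² = 1 ✓

39 4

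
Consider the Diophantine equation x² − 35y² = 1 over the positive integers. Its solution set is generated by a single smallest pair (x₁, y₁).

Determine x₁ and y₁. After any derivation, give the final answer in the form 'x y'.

d=35: √d = [5; 1,10] (ℓ=2, even), read p_1/q_1
step 0: (5, 1)  from 5·(1,0) + (0,1)
step 1: (6, 1)  from 1·(5,1) + (1,0)
(x₁, y₁) = (6, 1);  6² − 35·1² = 1 ✓

6 1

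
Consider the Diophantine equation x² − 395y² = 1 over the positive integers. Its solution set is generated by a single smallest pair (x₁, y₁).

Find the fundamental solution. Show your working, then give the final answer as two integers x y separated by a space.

159 8

[19; 1,6,1,38] for √395; ℓ=4 ⇒ convergent index 3
k=0  a_k=19  p_k/q_k = 19/1
…
k=2  a_k=6  p_k/q_k = 139/7
k=3  a_k=1  p_k/q_k = 159/8
→ (159, 8).  Check: 159²=25281, 395·8²=25280, difference 1.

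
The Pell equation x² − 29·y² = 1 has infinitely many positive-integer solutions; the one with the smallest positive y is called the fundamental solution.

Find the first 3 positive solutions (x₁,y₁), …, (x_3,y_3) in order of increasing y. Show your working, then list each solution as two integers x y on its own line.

[5; 2,1,1,2,10] for √29; ℓ=5 ⇒ convergent index 9
step 0: (5, 1)  from 5·(1,0) + (0,1)
…
step 2: (16, 3)  from 1·(11,2) + (5,1)
step 3: (27, 5)  from 1·(16,3) + (11,2)
step 4: (70, 13)  from 2·(27,5) + (16,3)
step 5: (727, 135)  from 10·(70,13) + (27,5)
…
step 8: (3775, 701)  from 1·(2251,418) + (1524,283)
step 9: (9801, 1820)  from 2·(3775,701) + (2251,418)
→ (9801, 1820).  Check: 9801²=96059601, 29·1820²=96059600, difference 1.
(x_2, y_2) = (9801·9801 + 29·1820·1820, 9801·1820 + 1820·9801) = (192119201, 35675640)
(x_3, y_3) = (9801·192119201 + 29·1820·35675640, 9801·35675640 + 1820·192119201) = (3765920568201, 699313893460)

9801 1820
192119201 35675640
3765920568201 699313893460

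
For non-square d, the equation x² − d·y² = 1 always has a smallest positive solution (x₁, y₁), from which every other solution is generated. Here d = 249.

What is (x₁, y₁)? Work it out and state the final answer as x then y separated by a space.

√249 → a₀=15, period (1,3,1,1,5,…,3,1,30); ℓ=16 even so k=15
k=0  a_k=15  p_k/q_k = 15/1
k=1  a_k=1  p_k/q_k = 16/1
k=2  a_k=3  p_k/q_k = 63/4
k=3  a_k=1  p_k/q_k = 79/5
…
k=6  a_k=1  p_k/q_k = 931/59
k=7  a_k=3  p_k/q_k = 3582/227
…
k=10  a_k=1  p_k/q_k = 150586/9543
…
k=12  a_k=1  p_k/q_k = 1017351/64472
…
k=14  a_k=3  p_k/q_k = 6669699/422675
k=15  a_k=1  p_k/q_k = 8553815/542076
(x₁, y₁) = (8553815, 542076);  8553815² − 249·542076² = 1 ✓

8553815 542076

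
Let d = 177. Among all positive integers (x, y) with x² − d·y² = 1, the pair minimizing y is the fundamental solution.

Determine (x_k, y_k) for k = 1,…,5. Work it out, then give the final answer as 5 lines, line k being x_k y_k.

62423 4692
7793261857 585777432
972957569736599 73131969270780
121469860743542176897 9130233834994022448
15165026233415309047146263 1139873173290531757272228

[13; 3,3,2,8,2,3,3,26] for √177; ℓ=8 ⇒ convergent index 7
step 0: (13, 1)  from 13·(1,0) + (0,1)
step 1: (40, 3)  from 3·(13,1) + (1,0)
step 2: (133, 10)  from 3·(40,3) + (13,1)
step 3: (306, 23)  from 2·(133,10) + (40,3)
step 4: (2581, 194)  from 8·(306,23) + (133,10)
step 5: (5468, 411)  from 2·(2581,194) + (306,23)
step 6: (18985, 1427)  from 3·(5468,411) + (2581,194)
step 7: (62423, 4692)  from 3·(18985,1427) + (5468,411)
(x₁, y₁) = (62423, 4692);  62423² − 177·4692² = 1 ✓
(x_2, y_2) = (62423·62423 + 177·4692·4692, 62423·4692 + 4692·62423) = (7793261857, 585777432)
(x_3, y_3) = (62423·7793261857 + 177·4692·585777432, 62423·585777432 + 4692·7793261857) = (972957569736599, 73131969270780)
(x_4, y_4) = (62423·972957569736599 + 177·4692·73131969270780, 62423·73131969270780 + 4692·972957569736599) = (121469860743542176897, 9130233834994022448)
(x_5, y_5) = (62423·121469860743542176897 + 177·4692·9130233834994022448, 62423·9130233834994022448 + 4692·121469860743542176897) = (15165026233415309047146263, 1139873173290531757272228)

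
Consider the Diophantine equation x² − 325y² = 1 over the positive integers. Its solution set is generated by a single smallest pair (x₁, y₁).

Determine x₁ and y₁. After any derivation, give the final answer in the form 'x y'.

√325 = [18; 36, …], period ℓ=1 (odd) → k=1
i=0: a=18 ⇒ p=18, q=1
i=1: a=36 ⇒ p=649, q=36
(x₁, y₁) = (649, 36);  649² − 325·36² = 1 ✓

649 36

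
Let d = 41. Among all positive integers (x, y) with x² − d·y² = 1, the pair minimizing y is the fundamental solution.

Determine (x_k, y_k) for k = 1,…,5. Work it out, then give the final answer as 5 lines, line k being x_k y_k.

√41 = [6; 2,2,12, …], period ℓ=3 (odd) → k=5
a_0=6:  p_0=6·1+0=6,  q_0=6·0+1=1
a_1=2:  p_1=2·6+1=13,  q_1=2·1+0=2
a_2=2:  p_2=2·13+6=32,  q_2=2·2+1=5
…
a_4=2:  p_4=2·397+32=826,  q_4=2·62+5=129
a_5=2:  p_5=2·826+397=2049,  q_5=2·129+62=320
→ (2049, 320).  Check: 2049²=4198401, 41·320²=4198400, difference 1.
(2049+320√41)^2 = 8396801 + 1311360√41
(2049+320√41)^3 = 34410088449 + 5373952960√41
(2049+320√41)^4 = 141012534067201 + 22022457918720√41
(2049+320√41)^5 = 577869330197301249 + 90248027176961600√41

2049 320
8396801 1311360
34410088449 5373952960
141012534067201 22022457918720
577869330197301249 90248027176961600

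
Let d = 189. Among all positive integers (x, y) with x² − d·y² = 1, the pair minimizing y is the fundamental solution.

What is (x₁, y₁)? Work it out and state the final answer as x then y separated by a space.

d=189: √d = [13; 1,2,1,26] (ℓ=4, even), read p_3/q_3
step 0: (13, 1)  from 13·(1,0) + (0,1)
step 1: (14, 1)  from 1·(13,1) + (1,0)
step 2: (41, 3)  from 2·(14,1) + (13,1)
step 3: (55, 4)  from 1·(41,3) + (14,1)
→ (55, 4).  Check: 55²=3025, 189·4²=3024, difference 1.

55 4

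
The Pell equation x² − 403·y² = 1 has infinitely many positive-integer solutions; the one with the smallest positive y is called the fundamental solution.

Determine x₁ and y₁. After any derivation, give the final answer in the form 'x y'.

√403 → a₀=20, period (13,2,1,3,1,3,1,2,13,40); ℓ=10 even so k=9
step 0: (20, 1)  from 20·(1,0) + (0,1)
step 1: (261, 13)  from 13·(20,1) + (1,0)
step 2: (542, 27)  from 2·(261,13) + (20,1)
step 3: (803, 40)  from 1·(542,27) + (261,13)
step 4: (2951, 147)  from 3·(803,40) + (542,27)
step 5: (3754, 187)  from 1·(2951,147) + (803,40)
…
step 7: (17967, 895)  from 1·(14213,708) + (3754,187)
step 8: (50147, 2498)  from 2·(17967,895) + (14213,708)
step 9: (669878, 33369)  from 13·(50147,2498) + (17967,895)
→ (669878, 33369).  Check: 669878²=448736534884, 403·33369²=448736534883, difference 1.

669878 33369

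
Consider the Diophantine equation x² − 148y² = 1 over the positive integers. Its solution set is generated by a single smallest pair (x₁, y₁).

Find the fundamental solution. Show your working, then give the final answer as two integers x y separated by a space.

73 6

[12; 6,24] for √148; ℓ=2 ⇒ convergent index 1
step 0: (12, 1)  from 12·(1,0) + (0,1)
step 1: (73, 6)  from 6·(12,1) + (1,0)
→ (73, 6).  Check: 73²=5329, 148·6²=5328, difference 1.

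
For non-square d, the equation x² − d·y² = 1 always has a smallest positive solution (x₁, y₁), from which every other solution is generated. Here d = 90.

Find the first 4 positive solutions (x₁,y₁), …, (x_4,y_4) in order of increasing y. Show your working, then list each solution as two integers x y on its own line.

√90 → a₀=9, period (2,18); ℓ=2 even so k=1
step 0: (9, 1)  from 9·(1,0) + (0,1)
step 1: (19, 2)  from 2·(9,1) + (1,0)
fundamental: x₁=19, y₁=2  (since 361 − 90·4 = 1)
(19+2√90)^2 = 721 + 76√90
(19+2√90)^3 = 27379 + 2886√90
(19+2√90)^4 = 1039681 + 109592√90

19 2
721 76
27379 2886
1039681 109592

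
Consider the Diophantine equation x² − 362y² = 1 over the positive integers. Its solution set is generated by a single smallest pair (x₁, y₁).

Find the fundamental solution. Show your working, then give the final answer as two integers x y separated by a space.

723 38

√362 → a₀=19, period (38); ℓ=1 odd so k=1
k=0  a_k=19  p_k/q_k = 19/1
k=1  a_k=38  p_k/q_k = 723/38
(x₁, y₁) = (723, 38);  723² − 362·38² = 1 ✓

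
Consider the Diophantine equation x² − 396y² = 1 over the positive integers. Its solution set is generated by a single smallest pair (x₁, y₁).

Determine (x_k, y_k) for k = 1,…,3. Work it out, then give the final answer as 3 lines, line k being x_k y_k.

199 10
79201 3980
31521799 1584030

d=396: √d = [19; 1,8,1,38] (ℓ=4, even), read p_3/q_3
i=0: a=19 ⇒ p=19, q=1
i=1: a=1 ⇒ p=20, q=1
i=2: a=8 ⇒ p=179, q=9
i=3: a=1 ⇒ p=199, q=10
fundamental: x₁=199, y₁=10  (since 39601 − 396·100 = 1)
(x_2, y_2) = (199·199 + 396·10·10, 199·10 + 10·199) = (79201, 3980)
(x_3, y_3) = (199·79201 + 396·10·3980, 199·3980 + 10·79201) = (31521799, 1584030)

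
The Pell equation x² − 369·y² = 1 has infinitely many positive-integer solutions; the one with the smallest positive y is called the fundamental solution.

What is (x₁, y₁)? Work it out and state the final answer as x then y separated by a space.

8396801 437120

√369 → a₀=19, period (4,1,3,2,7,4,7,2,3,1,4,38); ℓ=12 even so k=11
i=0: a=19 ⇒ p=19, q=1
i=1: a=4 ⇒ p=77, q=4
i=2: a=1 ⇒ p=96, q=5
i=3: a=3 ⇒ p=365, q=19
i=4: a=2 ⇒ p=826, q=43
…
i=6: a=4 ⇒ p=25414, q=1323
i=7: a=7 ⇒ p=184045, q=9581
i=8: a=2 ⇒ p=393504, q=20485
i=9: a=3 ⇒ p=1364557, q=71036
i=10: a=1 ⇒ p=1758061, q=91521
i=11: a=4 ⇒ p=8396801, q=437120
(x₁, y₁) = (8396801, 437120);  8396801² − 369·437120² = 1 ✓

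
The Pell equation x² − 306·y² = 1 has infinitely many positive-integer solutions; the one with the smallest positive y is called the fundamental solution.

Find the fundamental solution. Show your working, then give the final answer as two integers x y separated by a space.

d=306: √d = [17; 2,34] (ℓ=2, even), read p_1/q_1
k=0  a_k=17  p_k/q_k = 17/1
k=1  a_k=2  p_k/q_k = 35/2
→ (35, 2).  Check: 35²=1225, 306·2²=1224, difference 1.

35 2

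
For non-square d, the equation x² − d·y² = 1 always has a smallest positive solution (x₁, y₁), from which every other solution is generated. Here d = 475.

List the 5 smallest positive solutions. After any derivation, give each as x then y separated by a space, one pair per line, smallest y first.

√475 → a₀=21, period (1,3,1,6,2,6,1,3,1,42); ℓ=10 even so k=9
step 0: (21, 1)  from 21·(1,0) + (0,1)
…
step 2: (87, 4)  from 3·(22,1) + (21,1)
step 3: (109, 5)  from 1·(87,4) + (22,1)
step 4: (741, 34)  from 6·(109,5) + (87,4)
step 5: (1591, 73)  from 2·(741,34) + (109,5)
step 6: (10287, 472)  from 6·(1591,73) + (741,34)
…
step 8: (45921, 2107)  from 3·(11878,545) + (10287,472)
step 9: (57799, 2652)  from 1·(45921,2107) + (11878,545)
fundamental: x₁=57799, y₁=2652  (since 3340724401 − 475·7033104 = 1)
(57799+2652√475)^2 = 6681448801 + 306565896√475
(57799+2652√475)^3 = 772362118440199 + 35438404443156√475
(57799+2652√475)^4 = 89283516160768675201 + 4096608676513381392√475
(57799+2652√475)^5 = 10320995900380175197444999 + 473559769752155457709260√475

57799 2652
6681448801 306565896
772362118440199 35438404443156
89283516160768675201 4096608676513381392
10320995900380175197444999 473559769752155457709260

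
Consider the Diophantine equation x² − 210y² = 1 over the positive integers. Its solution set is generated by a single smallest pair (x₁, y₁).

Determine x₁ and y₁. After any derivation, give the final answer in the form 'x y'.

29 2

√210 → a₀=14, period (2,28); ℓ=2 even so k=1
i=0: a=14 ⇒ p=14, q=1
i=1: a=2 ⇒ p=29, q=2
(x₁, y₁) = (29, 2);  29² − 210·2² = 1 ✓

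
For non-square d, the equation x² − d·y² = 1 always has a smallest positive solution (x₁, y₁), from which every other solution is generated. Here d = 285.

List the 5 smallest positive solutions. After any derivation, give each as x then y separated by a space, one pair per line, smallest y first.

d=285: √d = [16; 1,7,2,7,1,32] (ℓ=6, even), read p_5/q_5
k=0  a_k=16  p_k/q_k = 16/1
k=1  a_k=1  p_k/q_k = 17/1
k=2  a_k=7  p_k/q_k = 135/8
k=3  a_k=2  p_k/q_k = 287/17
k=4  a_k=7  p_k/q_k = 2144/127
k=5  a_k=1  p_k/q_k = 2431/144
→ (2431, 144).  Check: 2431²=5909761, 285·144²=5909760, difference 1.
k=2:  x_2 = 2431·2431+285·144·144 = 11819521,  y_2 = 2431·144+144·2431 = 700128
k=3:  x_3 = 2431·11819521+285·144·700128 = 57466508671,  y_3 = 2431·700128+144·11819521 = 3404022192
k=4:  x_4 = 2431·57466508671+285·144·3404022192 = 279402153338881,  y_4 = 2431·3404022192+144·57466508671 = 16550355197376
k=5:  x_5 = 2431·279402153338881+285·144·16550355197376 = 1358453212067130751,  y_5 = 2431·16550355197376+144·279402153338881 = 80467823565619920

2431 144
11819521 700128
57466508671 3404022192
279402153338881 16550355197376
1358453212067130751 80467823565619920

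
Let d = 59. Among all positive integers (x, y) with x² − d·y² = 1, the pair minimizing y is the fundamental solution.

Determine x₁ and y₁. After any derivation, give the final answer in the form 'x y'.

d=59: √d = [7; 1,2,7,2,1,14] (ℓ=6, even), read p_5/q_5
i=0: a=7 ⇒ p=7, q=1
i=1: a=1 ⇒ p=8, q=1
i=2: a=2 ⇒ p=23, q=3
i=3: a=7 ⇒ p=169, q=22
i=4: a=2 ⇒ p=361, q=47
i=5: a=1 ⇒ p=530, q=69
fundamental: x₁=530, y₁=69  (since 280900 − 59·4761 = 1)

530 69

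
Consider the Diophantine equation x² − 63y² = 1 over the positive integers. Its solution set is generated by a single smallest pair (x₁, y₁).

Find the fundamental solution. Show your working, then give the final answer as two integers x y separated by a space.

[7; 1,14] for √63; ℓ=2 ⇒ convergent index 1
i=0: a=7 ⇒ p=7, q=1
i=1: a=1 ⇒ p=8, q=1
fundamental: x₁=8, y₁=1  (since 64 − 63·1 = 1)

8 1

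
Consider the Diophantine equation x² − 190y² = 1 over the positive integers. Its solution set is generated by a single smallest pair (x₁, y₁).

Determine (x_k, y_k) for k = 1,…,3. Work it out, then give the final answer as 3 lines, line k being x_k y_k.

√190 → a₀=13, period (1,3,1,1,1,…,3,1,26); ℓ=14 even so k=13
i=0: a=13 ⇒ p=13, q=1
i=1: a=1 ⇒ p=14, q=1
…
i=3: a=1 ⇒ p=69, q=5
i=4: a=1 ⇒ p=124, q=9
i=5: a=1 ⇒ p=193, q=14
i=6: a=2 ⇒ p=510, q=37
i=7: a=2 ⇒ p=1213, q=88
…
i=9: a=1 ⇒ p=4149, q=301
i=10: a=1 ⇒ p=7085, q=514
i=11: a=1 ⇒ p=11234, q=815
i=12: a=3 ⇒ p=40787, q=2959
i=13: a=1 ⇒ p=52021, q=3774
→ (52021, 3774).  Check: 52021²=2706184441, 190·3774²=2706184440, difference 1.
k=2:  x_2 = 52021·52021+190·3774·3774 = 5412368881,  y_2 = 52021·3774+3774·52021 = 392654508
k=3:  x_3 = 52021·5412368881+190·3774·392654508 = 563113683064981,  y_3 = 52021·392654508+3774·5412368881 = 40852560317562

52021 3774
5412368881 392654508
563113683064981 40852560317562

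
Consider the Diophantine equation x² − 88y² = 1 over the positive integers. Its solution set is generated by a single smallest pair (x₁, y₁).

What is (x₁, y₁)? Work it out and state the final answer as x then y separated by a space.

197 21

√88 → a₀=9, period (2,1,1,1,2,18); ℓ=6 even so k=5
step 0: (9, 1)  from 9·(1,0) + (0,1)
step 1: (19, 2)  from 2·(9,1) + (1,0)
step 2: (28, 3)  from 1·(19,2) + (9,1)
step 3: (47, 5)  from 1·(28,3) + (19,2)
step 4: (75, 8)  from 1·(47,5) + (28,3)
step 5: (197, 21)  from 2·(75,8) + (47,5)
(x₁, y₁) = (197, 21);  197² − 88·21² = 1 ✓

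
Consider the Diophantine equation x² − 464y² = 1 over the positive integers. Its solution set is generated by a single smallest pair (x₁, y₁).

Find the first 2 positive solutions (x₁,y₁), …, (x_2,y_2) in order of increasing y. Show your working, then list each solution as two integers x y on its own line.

d=464: √d = [21; 1,1,5,1,1,1,5,1,1,42] (ℓ=10, even), read p_9/q_9
step 0: (21, 1)  from 21·(1,0) + (0,1)
step 1: (22, 1)  from 1·(21,1) + (1,0)
…
step 3: (237, 11)  from 5·(43,2) + (22,1)
…
step 5: (517, 24)  from 1·(280,13) + (237,11)
step 6: (797, 37)  from 1·(517,24) + (280,13)
…
step 8: (5299, 246)  from 1·(4502,209) + (797,37)
step 9: (9801, 455)  from 1·(5299,246) + (4502,209)
(x₁, y₁) = (9801, 455);  9801² − 464·455² = 1 ✓
n=2: (9801,455)∘(9801,455) = (9801·9801+464·455·455, 9801·455+455·9801) = (192119201,8918910)

9801 455
192119201 8918910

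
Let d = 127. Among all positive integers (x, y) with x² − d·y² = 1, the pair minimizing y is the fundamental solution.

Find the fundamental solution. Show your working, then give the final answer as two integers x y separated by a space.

√127 → a₀=11, period (3,1,2,2,7,11,7,2,2,1,3,22); ℓ=12 even so k=11
k=0  a_k=11  p_k/q_k = 11/1
…
k=2  a_k=1  p_k/q_k = 45/4
k=3  a_k=2  p_k/q_k = 124/11
…
k=6  a_k=11  p_k/q_k = 24218/2149
…
k=8  a_k=2  p_k/q_k = 367620/32621
…
k=10  a_k=1  p_k/q_k = 1274561/113099
k=11  a_k=3  p_k/q_k = 4730624/419775
fundamental: x₁=4730624, y₁=419775  (since 22378803429376 − 127·176211050625 = 1)

4730624 419775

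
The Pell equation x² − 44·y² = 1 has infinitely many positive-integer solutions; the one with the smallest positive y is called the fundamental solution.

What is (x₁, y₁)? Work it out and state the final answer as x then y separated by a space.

d=44: √d = [6; 1,1,1,2,1,1,1,12] (ℓ=8, even), read p_7/q_7
step 0: (6, 1)  from 6·(1,0) + (0,1)
…
step 4: (53, 8)  from 2·(20,3) + (13,2)
…
step 6: (126, 19)  from 1·(73,11) + (53,8)
step 7: (199, 30)  from 1·(126,19) + (73,11)
fundamental: x₁=199, y₁=30  (since 39601 − 44·900 = 1)

199 30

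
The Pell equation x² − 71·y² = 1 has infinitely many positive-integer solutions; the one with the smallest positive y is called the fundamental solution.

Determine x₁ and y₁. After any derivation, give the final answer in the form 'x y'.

d=71: √d = [8; 2,2,1,7,1,2,2,16] (ℓ=8, even), read p_7/q_7
i=0: a=8 ⇒ p=8, q=1
…
i=3: a=1 ⇒ p=59, q=7
i=4: a=7 ⇒ p=455, q=54
…
i=6: a=2 ⇒ p=1483, q=176
i=7: a=2 ⇒ p=3480, q=413
(x₁, y₁) = (3480, 413);  3480² − 71·413² = 1 ✓

3480 413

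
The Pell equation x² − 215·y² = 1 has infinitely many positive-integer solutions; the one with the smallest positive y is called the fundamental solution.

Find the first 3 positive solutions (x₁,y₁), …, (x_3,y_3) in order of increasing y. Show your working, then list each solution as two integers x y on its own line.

√215 → a₀=14, period (1,1,1,28); ℓ=4 even so k=3
step 0: (14, 1)  from 14·(1,0) + (0,1)
…
step 2: (29, 2)  from 1·(15,1) + (14,1)
step 3: (44, 3)  from 1·(29,2) + (15,1)
→ (44, 3).  Check: 44²=1936, 215·3²=1935, difference 1.
k=2:  x_2 = 44·44+215·3·3 = 3871,  y_2 = 44·3+3·44 = 264
k=3:  x_3 = 44·3871+215·3·264 = 340604,  y_3 = 44·264+3·3871 = 23229

44 3
3871 264
340604 23229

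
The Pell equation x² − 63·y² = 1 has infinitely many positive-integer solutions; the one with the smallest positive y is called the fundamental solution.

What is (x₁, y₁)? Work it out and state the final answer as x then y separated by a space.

8 1

d=63: √d = [7; 1,14] (ℓ=2, even), read p_1/q_1
k=0  a_k=7  p_k/q_k = 7/1
k=1  a_k=1  p_k/q_k = 8/1
→ (8, 1).  Check: 8²=64, 63·1²=63, difference 1.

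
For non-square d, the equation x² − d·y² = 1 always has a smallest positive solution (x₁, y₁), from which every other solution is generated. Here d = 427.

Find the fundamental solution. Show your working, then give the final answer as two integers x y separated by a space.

√427 → a₀=20, period (1,1,1,40); ℓ=4 even so k=3
a_0=20:  p_0=20·1+0=20,  q_0=20·0+1=1
a_1=1:  p_1=1·20+1=21,  q_1=1·1+0=1
a_2=1:  p_2=1·21+20=41,  q_2=1·1+1=2
a_3=1:  p_3=1·41+21=62,  q_3=1·2+1=3
(x₁, y₁) = (62, 3);  62² − 427·3² = 1 ✓

62 3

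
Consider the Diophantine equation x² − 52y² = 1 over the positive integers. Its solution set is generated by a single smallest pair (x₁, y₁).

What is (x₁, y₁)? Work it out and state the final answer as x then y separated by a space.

√52 → a₀=7, period (4,1,2,1,4,14); ℓ=6 even so k=5
i=0: a=7 ⇒ p=7, q=1
i=1: a=4 ⇒ p=29, q=4
i=2: a=1 ⇒ p=36, q=5
i=3: a=2 ⇒ p=101, q=14
i=4: a=1 ⇒ p=137, q=19
i=5: a=4 ⇒ p=649, q=90
fundamental: x₁=649, y₁=90  (since 421201 − 52·8100 = 1)

649 90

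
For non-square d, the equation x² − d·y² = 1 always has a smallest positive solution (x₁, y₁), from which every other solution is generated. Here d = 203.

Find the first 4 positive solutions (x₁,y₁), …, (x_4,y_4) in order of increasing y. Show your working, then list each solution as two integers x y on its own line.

√203 = [14; 4,28, …], period ℓ=2 (even) → k=1
a_0=14:  p_0=14·1+0=14,  q_0=14·0+1=1
a_1=4:  p_1=4·14+1=57,  q_1=4·1+0=4
fundamental: x₁=57, y₁=4  (since 3249 − 203·16 = 1)
(x_2, y_2) = (57·57 + 203·4·4, 57·4 + 4·57) = (6497, 456)
(x_3, y_3) = (57·6497 + 203·4·456, 57·456 + 4·6497) = (740601, 51980)
(x_4, y_4) = (57·740601 + 203·4·51980, 57·51980 + 4·740601) = (84422017, 5925264)

57 4
6497 456
740601 51980
84422017 5925264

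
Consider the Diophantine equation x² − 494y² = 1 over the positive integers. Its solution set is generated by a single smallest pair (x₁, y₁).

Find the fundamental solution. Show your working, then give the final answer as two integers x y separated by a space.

√494 → a₀=22, period (4,2,2,1,2,1,2,2,4,44); ℓ=10 even so k=9
k=0  a_k=22  p_k/q_k = 22/1
…
k=2  a_k=2  p_k/q_k = 200/9
k=3  a_k=2  p_k/q_k = 489/22
k=4  a_k=1  p_k/q_k = 689/31
k=5  a_k=2  p_k/q_k = 1867/84
k=6  a_k=1  p_k/q_k = 2556/115
…
k=8  a_k=2  p_k/q_k = 16514/743
k=9  a_k=4  p_k/q_k = 73035/3286
fundamental: x₁=73035, y₁=3286  (since 5334111225 − 494·10797796 = 1)

73035 3286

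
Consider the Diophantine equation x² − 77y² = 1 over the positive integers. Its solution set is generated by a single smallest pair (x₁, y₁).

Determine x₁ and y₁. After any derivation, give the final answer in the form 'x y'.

351 40

d=77: √d = [8; 1,3,2,3,1,16] (ℓ=6, even), read p_5/q_5
k=0  a_k=8  p_k/q_k = 8/1
k=1  a_k=1  p_k/q_k = 9/1
k=2  a_k=3  p_k/q_k = 35/4
k=3  a_k=2  p_k/q_k = 79/9
k=4  a_k=3  p_k/q_k = 272/31
k=5  a_k=1  p_k/q_k = 351/40
(x₁, y₁) = (351, 40);  351² − 77·40² = 1 ✓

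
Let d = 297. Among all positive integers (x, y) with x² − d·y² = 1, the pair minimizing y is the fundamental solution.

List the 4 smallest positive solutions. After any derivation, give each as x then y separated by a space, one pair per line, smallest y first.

48599 2820
4723725601 274098360
459136680917399 26641812392460
44627167107085622401 2589530880648228720

√297 → a₀=17, period (4,3,1,1,2,1,1,3,4,34); ℓ=10 even so k=9
step 0: (17, 1)  from 17·(1,0) + (0,1)
step 1: (69, 4)  from 4·(17,1) + (1,0)
step 2: (224, 13)  from 3·(69,4) + (17,1)
step 3: (293, 17)  from 1·(224,13) + (69,4)
…
step 6: (1844, 107)  from 1·(1327,77) + (517,30)
step 7: (3171, 184)  from 1·(1844,107) + (1327,77)
step 8: (11357, 659)  from 3·(3171,184) + (1844,107)
step 9: (48599, 2820)  from 4·(11357,659) + (3171,184)
(x₁, y₁) = (48599, 2820);  48599² − 297·2820² = 1 ✓
(x_2, y_2) = (48599·48599 + 297·2820·2820, 48599·2820 + 2820·48599) = (4723725601, 274098360)
(x_3, y_3) = (48599·4723725601 + 297·2820·274098360, 48599·274098360 + 2820·4723725601) = (459136680917399, 26641812392460)
(x_4, y_4) = (48599·459136680917399 + 297·2820·26641812392460, 48599·26641812392460 + 2820·459136680917399) = (44627167107085622401, 2589530880648228720)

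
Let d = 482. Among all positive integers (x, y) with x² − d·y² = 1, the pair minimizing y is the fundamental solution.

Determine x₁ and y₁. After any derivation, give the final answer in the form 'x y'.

√482 = [21; 1,20,1,42, …], period ℓ=4 (even) → k=3
i=0: a=21 ⇒ p=21, q=1
…
i=2: a=20 ⇒ p=461, q=21
i=3: a=1 ⇒ p=483, q=22
(x₁, y₁) = (483, 22);  483² − 482·22² = 1 ✓

483 22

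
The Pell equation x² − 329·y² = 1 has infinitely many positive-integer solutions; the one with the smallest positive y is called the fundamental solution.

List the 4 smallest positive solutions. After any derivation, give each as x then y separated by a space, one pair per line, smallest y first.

d=329: √d = [18; 7,4,2,1,1,4,1,1,2,4,7,36] (ℓ=12, even), read p_11/q_11
k=0  a_k=18  p_k/q_k = 18/1
k=1  a_k=7  p_k/q_k = 127/7
k=2  a_k=4  p_k/q_k = 526/29
k=3  a_k=2  p_k/q_k = 1179/65
…
k=5  a_k=1  p_k/q_k = 2884/159
k=6  a_k=4  p_k/q_k = 13241/730
k=7  a_k=1  p_k/q_k = 16125/889
k=8  a_k=1  p_k/q_k = 29366/1619
…
k=10  a_k=4  p_k/q_k = 328794/18127
k=11  a_k=7  p_k/q_k = 2376415/131016
fundamental: x₁=2376415, y₁=131016  (since 5647348252225 − 329·17165192256 = 1)
k=2:  x_2 = 2376415·2376415+329·131016·131016 = 11294696504449,  y_2 = 2376415·131016+131016·2376415 = 622696775280
k=3:  x_3 = 2376415·11294696504449+329·131016·622696775280 = 53681772387237964255,  y_3 = 2376415·622696775280+131016·11294696504449 = 2959571914453911384
k=4:  x_4 = 2376415·53681772387237964255+329·131016·2959571914453911384 = 255140338255224918953587201,  y_4 = 2376415·2959571914453911384+131016·53681772387237964255 = 14066342182173360946441440

2376415 131016
11294696504449 622696775280
53681772387237964255 2959571914453911384
255140338255224918953587201 14066342182173360946441440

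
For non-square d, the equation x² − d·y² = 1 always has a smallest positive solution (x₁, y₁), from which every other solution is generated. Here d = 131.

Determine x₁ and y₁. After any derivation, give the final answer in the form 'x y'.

d=131: √d = [11; 2,4,11,4,2,22] (ℓ=6, even), read p_5/q_5
k=0  a_k=11  p_k/q_k = 11/1
…
k=4  a_k=4  p_k/q_k = 4727/413
k=5  a_k=2  p_k/q_k = 10610/927
fundamental: x₁=10610, y₁=927  (since 112572100 − 131·859329 = 1)

10610 927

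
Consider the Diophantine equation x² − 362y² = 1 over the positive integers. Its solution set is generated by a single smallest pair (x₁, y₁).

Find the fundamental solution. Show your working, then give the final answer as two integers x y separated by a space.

d=362: √d = [19; 38] (ℓ=1, odd), read p_1/q_1
step 0: (19, 1)  from 19·(1,0) + (0,1)
step 1: (723, 38)  from 38·(19,1) + (1,0)
→ (723, 38).  Check: 723²=522729, 362·38²=522728, difference 1.

723 38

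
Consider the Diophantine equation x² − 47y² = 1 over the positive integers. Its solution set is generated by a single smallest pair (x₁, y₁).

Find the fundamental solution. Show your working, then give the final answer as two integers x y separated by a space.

√47 → a₀=6, period (1,5,1,12); ℓ=4 even so k=3
a_0=6:  p_0=6·1+0=6,  q_0=6·0+1=1
a_1=1:  p_1=1·6+1=7,  q_1=1·1+0=1
a_2=5:  p_2=5·7+6=41,  q_2=5·1+1=6
a_3=1:  p_3=1·41+7=48,  q_3=1·6+1=7
→ (48, 7).  Check: 48²=2304, 47·7²=2303, difference 1.

48 7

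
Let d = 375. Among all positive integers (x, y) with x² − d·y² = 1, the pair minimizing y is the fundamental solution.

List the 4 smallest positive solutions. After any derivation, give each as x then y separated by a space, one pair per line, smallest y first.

15124 781
457470751 23623688
13837575261124 714569313843
418558976041008001 21614292581499376

√375 = [19; 2,1,2,1,5,1,2,1,2,38, …], period ℓ=10 (even) → k=9
step 0: (19, 1)  from 19·(1,0) + (0,1)
…
step 4: (213, 11)  from 1·(155,8) + (58,3)
step 5: (1220, 63)  from 5·(213,11) + (155,8)
step 6: (1433, 74)  from 1·(1220,63) + (213,11)
…
step 8: (5519, 285)  from 1·(4086,211) + (1433,74)
step 9: (15124, 781)  from 2·(5519,285) + (4086,211)
→ (15124, 781).  Check: 15124²=228735376, 375·781²=228735375, difference 1.
(x_2, y_2) = (15124·15124 + 375·781·781, 15124·781 + 781·15124) = (457470751, 23623688)
(x_3, y_3) = (15124·457470751 + 375·781·23623688, 15124·23623688 + 781·457470751) = (13837575261124, 714569313843)
(x_4, y_4) = (15124·13837575261124 + 375·781·714569313843, 15124·714569313843 + 781·13837575261124) = (418558976041008001, 21614292581499376)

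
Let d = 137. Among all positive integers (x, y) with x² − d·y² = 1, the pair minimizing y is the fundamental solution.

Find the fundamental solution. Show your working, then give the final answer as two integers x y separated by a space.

6083073 519712

d=137: √d = [11; 1,2,2,1,1,2,2,1,22] (ℓ=9, odd), read p_17/q_17
a_0=11:  p_0=11·1+0=11,  q_0=11·0+1=1
a_1=1:  p_1=1·11+1=12,  q_1=1·1+0=1
…
a_4=1:  p_4=1·82+35=117,  q_4=1·7+3=10
…
a_9=22:  p_9=22·1744+1229=39597,  q_9=22·149+105=3383
a_10=1:  p_10=1·39597+1744=41341,  q_10=1·3383+149=3532
a_11=2:  p_11=2·41341+39597=122279,  q_11=2·3532+3383=10447
…
a_14=1:  p_14=1·408178+285899=694077,  q_14=1·34873+24426=59299
a_15=2:  p_15=2·694077+408178=1796332,  q_15=2·59299+34873=153471
a_16=2:  p_16=2·1796332+694077=4286741,  q_16=2·153471+59299=366241
a_17=1:  p_17=1·4286741+1796332=6083073,  q_17=1·366241+153471=519712
(x₁, y₁) = (6083073, 519712);  6083073² − 137·519712² = 1 ✓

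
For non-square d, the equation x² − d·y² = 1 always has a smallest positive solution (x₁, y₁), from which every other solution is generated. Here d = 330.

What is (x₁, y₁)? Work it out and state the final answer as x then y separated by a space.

109 6

√330 = [18; 6,36, …], period ℓ=2 (even) → k=1
a_0=18:  p_0=18·1+0=18,  q_0=18·0+1=1
a_1=6:  p_1=6·18+1=109,  q_1=6·1+0=6
fundamental: x₁=109, y₁=6  (since 11881 − 330·36 = 1)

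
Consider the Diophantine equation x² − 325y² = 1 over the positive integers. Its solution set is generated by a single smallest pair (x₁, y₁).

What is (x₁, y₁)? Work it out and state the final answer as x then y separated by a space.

√325 → a₀=18, period (36); ℓ=1 odd so k=1
i=0: a=18 ⇒ p=18, q=1
i=1: a=36 ⇒ p=649, q=36
fundamental: x₁=649, y₁=36  (since 421201 − 325·1296 = 1)

649 36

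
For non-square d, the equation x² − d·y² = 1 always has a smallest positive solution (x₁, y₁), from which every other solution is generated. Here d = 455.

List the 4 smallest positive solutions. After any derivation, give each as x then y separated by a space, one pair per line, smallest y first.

√455 = [21; 3,42, …], period ℓ=2 (even) → k=1
k=0  a_k=21  p_k/q_k = 21/1
k=1  a_k=3  p_k/q_k = 64/3
fundamental: x₁=64, y₁=3  (since 4096 − 455·9 = 1)
n=2: (64,3)∘(64,3) = (64·64+455·3·3, 64·3+3·64) = (8191,384)
n=3: (8191,384)∘(64,3) = (64·8191+455·3·384, 64·384+3·8191) = (1048384,49149)
n=4: (1048384,49149)∘(64,3) = (64·1048384+455·3·49149, 64·49149+3·1048384) = (134184961,6290688)

64 3
8191 384
1048384 49149
134184961 6290688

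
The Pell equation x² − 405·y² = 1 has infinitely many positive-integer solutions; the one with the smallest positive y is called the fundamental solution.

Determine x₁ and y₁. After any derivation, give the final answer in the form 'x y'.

d=405: √d = [20; 8,40] (ℓ=2, even), read p_1/q_1
k=0  a_k=20  p_k/q_k = 20/1
k=1  a_k=8  p_k/q_k = 161/8
→ (161, 8).  Check: 161²=25921, 405·8²=25920, difference 1.

161 8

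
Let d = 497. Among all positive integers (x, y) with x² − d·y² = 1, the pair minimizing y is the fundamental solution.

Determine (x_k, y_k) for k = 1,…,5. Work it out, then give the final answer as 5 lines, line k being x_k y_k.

d=497: √d = [22; 3,2,2,5,6,5,2,2,3,44] (ℓ=10, even), read p_9/q_9
i=0: a=22 ⇒ p=22, q=1
i=1: a=3 ⇒ p=67, q=3
i=2: a=2 ⇒ p=156, q=7
…
i=5: a=6 ⇒ p=12685, q=569
…
i=7: a=2 ⇒ p=143637, q=6443
i=8: a=2 ⇒ p=352750, q=15823
i=9: a=3 ⇒ p=1201887, q=53912
fundamental: x₁=1201887, y₁=53912  (since 1444532360769 − 497·2906503744 = 1)
n=2: (1201887,53912)∘(1201887,53912) = (1201887·1201887+497·53912·53912, 1201887·53912+53912·1201887) = (2889064721537,129592263888)
n=3: (2889064721537,129592263888)∘(1201887,53912) = (1201887·2889064721537+497·53912·129592263888, 1201887·129592263888+53912·2889064721537) = (6944658661946678751,311510514535059400)
n=4: (6944658661946678751,311510514535059400)∘(1201887,53912) = (1201887·6944658661946678751+497·53912·311510514535059400, 1201887·311510514535059400+53912·6944658661946678751) = (16693389930459326703284737,748800875565868281911712)
n=5: (16693389930459326703284737,748800875565868281911712)∘(1201887,53912) = (1201887·16693389930459326703284737+497·53912·748800875565868281911712, 1201887·748800875565868281911712+53912·16693389930459326703284737) = (40127136686692992928199618718687,1799948075862157952969508541688)

1201887 53912
2889064721537 129592263888
6944658661946678751 311510514535059400
16693389930459326703284737 748800875565868281911712
40127136686692992928199618718687 1799948075862157952969508541688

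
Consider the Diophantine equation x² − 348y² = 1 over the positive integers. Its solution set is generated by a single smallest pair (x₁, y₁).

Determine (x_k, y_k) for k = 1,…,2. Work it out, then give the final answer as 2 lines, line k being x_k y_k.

√348 → a₀=18, period (1,1,1,8,1,1,1,36); ℓ=8 even so k=7
i=0: a=18 ⇒ p=18, q=1
…
i=3: a=1 ⇒ p=56, q=3
…
i=5: a=1 ⇒ p=541, q=29
i=6: a=1 ⇒ p=1026, q=55
i=7: a=1 ⇒ p=1567, q=84
→ (1567, 84).  Check: 1567²=2455489, 348·84²=2455488, difference 1.
k=2:  x_2 = 1567·1567+348·84·84 = 4910977,  y_2 = 1567·84+84·1567 = 263256

1567 84
4910977 263256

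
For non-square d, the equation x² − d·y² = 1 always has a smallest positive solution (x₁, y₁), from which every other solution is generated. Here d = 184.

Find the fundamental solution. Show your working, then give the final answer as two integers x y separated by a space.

[13; 1,1,3,2,1,2,1,2,3,1,1,26] for √184; ℓ=12 ⇒ convergent index 11
step 0: (13, 1)  from 13·(1,0) + (0,1)
…
step 2: (27, 2)  from 1·(14,1) + (13,1)
…
step 6: (841, 62)  from 2·(312,23) + (217,16)
…
step 9: (10594, 781)  from 3·(3147,232) + (1153,85)
step 10: (13741, 1013)  from 1·(10594,781) + (3147,232)
step 11: (24335, 1794)  from 1·(13741,1013) + (10594,781)
(x₁, y₁) = (24335, 1794);  24335² − 184·1794² = 1 ✓

24335 1794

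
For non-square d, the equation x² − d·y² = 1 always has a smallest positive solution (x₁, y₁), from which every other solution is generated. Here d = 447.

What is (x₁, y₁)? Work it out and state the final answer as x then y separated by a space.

√447 → a₀=21, period (7,42); ℓ=2 even so k=1
step 0: (21, 1)  from 21·(1,0) + (0,1)
step 1: (148, 7)  from 7·(21,1) + (1,0)
fundamental: x₁=148, y₁=7  (since 21904 − 447·49 = 1)

148 7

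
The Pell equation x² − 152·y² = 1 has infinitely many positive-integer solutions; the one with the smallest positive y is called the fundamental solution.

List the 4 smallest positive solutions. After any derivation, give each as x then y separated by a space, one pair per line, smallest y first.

√152 = [12; 3,24, …], period ℓ=2 (even) → k=1
k=0  a_k=12  p_k/q_k = 12/1
k=1  a_k=3  p_k/q_k = 37/3
→ (37, 3).  Check: 37²=1369, 152·3²=1368, difference 1.
(x_2, y_2) = (37·37 + 152·3·3, 37·3 + 3·37) = (2737, 222)
(x_3, y_3) = (37·2737 + 152·3·222, 37·222 + 3·2737) = (202501, 16425)
(x_4, y_4) = (37·202501 + 152·3·16425, 37·16425 + 3·202501) = (14982337, 1215228)

37 3
2737 222
202501 16425
14982337 1215228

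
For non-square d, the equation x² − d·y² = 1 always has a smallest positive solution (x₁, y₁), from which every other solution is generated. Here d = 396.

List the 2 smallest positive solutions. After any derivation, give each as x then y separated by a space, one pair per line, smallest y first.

199 10
79201 3980

√396 = [19; 1,8,1,38, …], period ℓ=4 (even) → k=3
k=0  a_k=19  p_k/q_k = 19/1
…
k=2  a_k=8  p_k/q_k = 179/9
k=3  a_k=1  p_k/q_k = 199/10
(x₁, y₁) = (199, 10);  199² − 396·10² = 1 ✓
(199+10√396)^2 = 79201 + 3980√396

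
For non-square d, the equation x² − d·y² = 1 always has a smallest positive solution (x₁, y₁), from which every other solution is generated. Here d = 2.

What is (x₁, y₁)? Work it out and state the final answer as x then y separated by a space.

3 2

√2 → a₀=1, period (2); ℓ=1 odd so k=1
a_0=1:  p_0=1·1+0=1,  q_0=1·0+1=1
a_1=2:  p_1=2·1+1=3,  q_1=2·1+0=2
(x₁, y₁) = (3, 2);  3² − 2·2² = 1 ✓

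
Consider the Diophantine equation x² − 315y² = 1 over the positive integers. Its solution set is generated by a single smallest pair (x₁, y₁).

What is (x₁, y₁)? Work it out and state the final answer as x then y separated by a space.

d=315: √d = [17; 1,2,1,34] (ℓ=4, even), read p_3/q_3
i=0: a=17 ⇒ p=17, q=1
i=1: a=1 ⇒ p=18, q=1
i=2: a=2 ⇒ p=53, q=3
i=3: a=1 ⇒ p=71, q=4
fundamental: x₁=71, y₁=4  (since 5041 − 315·16 = 1)

71 4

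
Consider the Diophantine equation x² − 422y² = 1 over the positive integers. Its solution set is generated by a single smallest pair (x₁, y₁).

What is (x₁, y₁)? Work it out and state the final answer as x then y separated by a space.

√422 = [20; 1,1,5,2,1,…,1,1,40, …], period ℓ=14 (even) → k=13
a_0=20:  p_0=20·1+0=20,  q_0=20·0+1=1
…
a_4=2:  p_4=2·226+41=493,  q_4=2·11+2=24
…
a_7=20:  p_7=20·2650+719=53719,  q_7=20·129+35=2615
…
a_9=1:  p_9=1·163807+53719=217526,  q_9=1·7974+2615=10589
a_10=2:  p_10=2·217526+163807=598859,  q_10=2·10589+7974=29152
a_11=5:  p_11=5·598859+217526=3211821,  q_11=5·29152+10589=156349
a_12=1:  p_12=1·3211821+598859=3810680,  q_12=1·156349+29152=185501
a_13=1:  p_13=1·3810680+3211821=7022501,  q_13=1·185501+156349=341850
fundamental: x₁=7022501, y₁=341850  (since 49315520295001 − 422·116861422500 = 1)

7022501 341850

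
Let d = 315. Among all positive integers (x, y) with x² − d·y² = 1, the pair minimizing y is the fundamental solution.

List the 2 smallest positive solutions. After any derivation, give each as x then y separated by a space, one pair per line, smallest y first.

[17; 1,2,1,34] for √315; ℓ=4 ⇒ convergent index 3
k=0  a_k=17  p_k/q_k = 17/1
…
k=2  a_k=2  p_k/q_k = 53/3
k=3  a_k=1  p_k/q_k = 71/4
→ (71, 4).  Check: 71²=5041, 315·4²=5040, difference 1.
n=2: (71,4)∘(71,4) = (71·71+315·4·4, 71·4+4·71) = (10081,568)

71 4
10081 568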